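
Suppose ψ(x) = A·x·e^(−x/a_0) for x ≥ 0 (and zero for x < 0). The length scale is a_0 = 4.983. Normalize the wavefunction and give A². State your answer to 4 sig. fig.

Normalization requires ∫|ψ|² dx = 1, integrated from 0 to ∞.
Using ∫₀^∞ xⁿ e^(−αx) dx = n!/αⁿ⁺¹, ∫|ψ|² dx = A²·(a_0^3/4).
Setting this equal to 1 gives A² = 1/(a_0^3/4).
With a_0 = 4.983: A² = 0.032329 and A = 0.17980.

A^2 ≈ 0.03233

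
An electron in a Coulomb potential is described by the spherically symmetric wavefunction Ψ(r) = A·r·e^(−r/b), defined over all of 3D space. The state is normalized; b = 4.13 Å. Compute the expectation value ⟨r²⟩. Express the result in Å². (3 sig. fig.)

⟨r^2⟩ ≈ 128 Å^2

The expectation value is the |Ψ|²-weighted average of r^2: ∫ r^2|Ψ|² 4πr² dr.
The ratio of the moment integral to the normalization integral gives ⟨r²⟩ = 15·b^2/2.
Putting b = 4.13 gives 127.9.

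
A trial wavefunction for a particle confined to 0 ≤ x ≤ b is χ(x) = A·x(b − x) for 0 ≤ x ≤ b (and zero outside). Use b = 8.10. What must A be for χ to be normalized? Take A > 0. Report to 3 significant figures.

A ≈ 0.0293

The normalization condition is ∫|χ|² dx = 1 from 0 to b.
Expanding the polynomial and integrating term by term, ∫|χ|² dx = A²·(b^5/30).
With b = 8.10: A² = 0.0008604 and A = 0.02933.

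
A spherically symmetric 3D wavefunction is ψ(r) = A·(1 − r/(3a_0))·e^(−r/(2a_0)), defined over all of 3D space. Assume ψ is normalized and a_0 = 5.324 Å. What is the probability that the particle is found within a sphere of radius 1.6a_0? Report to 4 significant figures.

P ≈ 0.2718

With dV = 4πr²dr, the probability is ∫|ψ|² dV over r ≤ 1.6a_0.
A² is fixed by ∫₀^∞ 4πr²|ψ|² dr = 1, i.e. A² = (8·π·a_0^3/3)^(−1).
In terms of u = r/a_0 (A², 4π and the length scale all cancel between numerator and denominator), P = [∫_{0}^{1.6} u^2·(1 - u/3)^2·e^(-u) du] / [∫_{0}^{∞} u^2·(1 - u/3)^2·e^(-u) du].
Using ∫ u^2·(1 - u/3)^2·e^(-u) du = (-u^4 + 2·u^3 - 3·u^2 - 6·u - 6)·e^(-u)/9, the numerator is ≈ 0.181182 and the denominator is 2/3.
The region integral divided by the full integral gives P = 0.27177.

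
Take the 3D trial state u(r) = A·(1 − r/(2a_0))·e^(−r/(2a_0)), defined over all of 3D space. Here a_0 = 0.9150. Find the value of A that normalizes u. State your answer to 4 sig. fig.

Require ∫ |u|² 4πr² dr = 1 over the whole domain.
(Spherical symmetry: dV = 4πr² dr.)
Recall ∫₀^∞ r^m e^(−r/β) dr = m!·β^(m+1), ∫|u|² 4πr² dr = A²·(8·π·a_0^3).
Substituting a_0 = 0.9150 gives A² = 0.051939, so A = 0.22790.

A ≈ 0.2279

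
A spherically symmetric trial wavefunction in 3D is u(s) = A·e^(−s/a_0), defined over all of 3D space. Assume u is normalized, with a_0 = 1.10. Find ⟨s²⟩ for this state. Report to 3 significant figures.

The expectation value is the |u|²-weighted average of s^2: ∫ s^2|u|² 4πs² ds.
Using ∫₀^∞ sⁿ e^(−αs) ds = n!/αⁿ⁺¹, since the A² factors cancel between numerator and denominator, ⟨s²⟩ = 3·a_0^2.
Putting a_0 = 1.10 gives 3.630.

⟨s^2⟩ ≈ 3.63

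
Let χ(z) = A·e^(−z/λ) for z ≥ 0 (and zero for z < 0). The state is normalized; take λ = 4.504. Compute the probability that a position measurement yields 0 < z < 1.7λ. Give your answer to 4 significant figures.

P = ∫_{0}^{1.7λ} |χ(z)|² dz.
With A² fixed by ∫|χ|² = 1, i.e. A² = (λ/2)^(−1), substitute and integrate.
Substituting u = z/λ, A² and the length scale cancel in the ratio: P = ∫_{0}^{1.7} e^(-2·u) du / ∫_{0}^{∞} e^(-2·u) du.
Using ∫ e^(-2·u) du = -e^(-2·u)/2, the numerator is 1/2 - e^(-17/5)/2 and the denominator is 1/2.
Taking the ratio, P = 0.96663.

P ≈ 0.9666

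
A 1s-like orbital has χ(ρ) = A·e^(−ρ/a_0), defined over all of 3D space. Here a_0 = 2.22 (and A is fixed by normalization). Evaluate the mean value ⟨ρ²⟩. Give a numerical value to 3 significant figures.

⟨ρ^2⟩ ≈ 14.8

The expectation value is the |χ|²-weighted average of ρ^2: ∫ ρ^2|χ|² 4πρ² dρ.
Evaluating both integrals, ⟨ρ²⟩ = 3·a_0^2.
Putting a_0 = 2.22 gives 14.79.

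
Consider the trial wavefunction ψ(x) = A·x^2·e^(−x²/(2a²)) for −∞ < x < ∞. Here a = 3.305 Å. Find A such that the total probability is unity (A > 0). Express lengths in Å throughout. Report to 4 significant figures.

The normalization condition is ∫|ψ|² dx = 1 from −∞ to ∞.
With ψ = A·x^2·e^(−x²/(2a²)), the integral evaluates to A²·[3·√(π)·a^5/4].
Setting this equal to 1 gives A² = 1/(3·√(π)·a^5/4).
With a = 3.305: A² = 0.0019077 and A = 0.043677.

A ≈ 0.04368 Å^(-5/2)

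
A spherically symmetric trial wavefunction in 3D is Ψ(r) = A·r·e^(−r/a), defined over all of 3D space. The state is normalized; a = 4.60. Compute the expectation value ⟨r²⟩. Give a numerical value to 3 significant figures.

By definition ⟨r²⟩ = ∫ r^2 |Ψ(r)|² 4πr² dr.
The ratio of the moment integral to the normalization integral gives ⟨r²⟩ = 15·a^2/2.
Putting a = 4.60 gives 158.7.

⟨r^2⟩ ≈ 159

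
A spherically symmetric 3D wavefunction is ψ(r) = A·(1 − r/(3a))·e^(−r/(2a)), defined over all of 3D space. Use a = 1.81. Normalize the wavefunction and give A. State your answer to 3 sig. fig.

Require ∫ |ψ|² 4πr² dr = 1 over the whole domain.
With ∫₀^∞ r^4 e^(−αr) dr = 4!/α^5, ∫|ψ|² 4πr² dr = A²·(8·π·a^3/3).
Setting this equal to 1 gives A² = 1/(8·π·a^3/3).
With a = 1.81: A² = 0.02013 and A = 0.1419.

A ≈ 0.142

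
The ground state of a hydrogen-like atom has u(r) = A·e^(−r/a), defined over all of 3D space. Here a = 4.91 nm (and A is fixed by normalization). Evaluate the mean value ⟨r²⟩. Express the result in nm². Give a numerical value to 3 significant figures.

⟨r^2⟩ ≈ 72.3 nm^2

By definition ⟨r²⟩ = ∫ r^2 |u(r)|² 4πr² dr.
Evaluating both integrals, ⟨r²⟩ = 3·a^2.
Putting a = 4.91 gives 72.32.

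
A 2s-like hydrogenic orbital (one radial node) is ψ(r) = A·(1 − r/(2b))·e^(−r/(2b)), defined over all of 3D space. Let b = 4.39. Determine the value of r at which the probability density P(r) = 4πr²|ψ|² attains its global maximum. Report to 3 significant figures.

r ≈ 23.0

Set d/dr [P(r) = 4πr²|ψ|²] = 0 and solve for r > 0.
Solving yields r = b·(√(5) + 3).
With b = 4.39, the most probable radial distance is 22.99.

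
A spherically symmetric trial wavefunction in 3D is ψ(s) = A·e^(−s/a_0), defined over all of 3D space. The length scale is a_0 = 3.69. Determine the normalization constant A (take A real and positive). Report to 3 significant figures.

A ≈ 0.0796

The normalization condition is ∫|ψ|² 4πs² ds = 1 from 0 to ∞.
In 3D with spherical symmetry the volume element is 4πs² ds.
With ∫₀^∞ s^2 e^(−αs) ds = 2!/α^3, carrying out the integral gives A² · π·a_0^3.
Hence A² = 1/[π·a_0^3].
With a_0 = 3.69: A² = 0.006335 and A = 0.07959.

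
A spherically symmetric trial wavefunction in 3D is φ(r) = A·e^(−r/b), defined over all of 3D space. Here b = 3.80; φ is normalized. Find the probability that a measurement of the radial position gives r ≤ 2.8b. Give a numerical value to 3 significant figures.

P ≈ 0.918

With dV = 4πr²dr, the probability is ∫|φ|² dV over r ≤ 2.8b.
Normalization gives A² = 1/(π·b^3).
Substituting u = r/b, A², 4π and the length scale all cancel in the ratio: P = ∫_{0}^{2.8} u^2·e^(-2·u) du / ∫_{0}^{∞} u^2·e^(-2·u) du.
An antiderivative of u^2·e^(-2·u) is -(2·u^2 + 2·u + 1)·e^(-2·u)/4; evaluating from 0 to 2.8 gives 1/4 - 557·e^(-28/5)/100, while the full integral is 1/4.
This evaluates to P = 0.9176.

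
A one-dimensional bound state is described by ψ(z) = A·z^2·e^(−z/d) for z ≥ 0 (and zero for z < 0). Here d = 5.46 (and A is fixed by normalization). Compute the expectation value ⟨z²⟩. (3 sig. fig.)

⟨z^2⟩ ≈ 224

The expectation value is the |ψ|²-weighted average of z^2: ∫ z^2|ψ|² dz.
Recall ∫₀^∞ z^m e^(−z/β) dz = m!·β^(m+1), since the A² factors cancel between numerator and denominator, ⟨z²⟩ = 15·d^2/2.
Putting d = 5.46 gives 223.6.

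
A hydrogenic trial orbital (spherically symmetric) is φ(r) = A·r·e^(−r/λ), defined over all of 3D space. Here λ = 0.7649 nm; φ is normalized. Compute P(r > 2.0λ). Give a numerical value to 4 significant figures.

P = ∫ |φ|² 4πr² dr over r > 2.0λ.
Normalization gives A² = 1/(3·π·λ^5).
Substituting u = r/λ, A², 4π and the length scale all cancel in the ratio: P = ∫_{2.0}^{∞} u^4·e^(-2·u) du / ∫_{0}^{∞} u^4·e^(-2·u) du.
An antiderivative of u^4·e^(-2·u) is -(u^4/2 + u^3 + 3·u^2/2 + 3·u/2 + 3/4)·e^(-2·u); evaluating from 2.0 to ∞ gives 103·e^(-4)/4, while the full integral is 3/4.
This evaluates to P = 0.62884.

P ≈ 0.6288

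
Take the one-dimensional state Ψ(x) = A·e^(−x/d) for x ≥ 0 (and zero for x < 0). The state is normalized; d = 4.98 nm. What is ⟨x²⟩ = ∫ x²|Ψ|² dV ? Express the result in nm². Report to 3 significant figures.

By definition ⟨x²⟩ = ∫ x^2 |Ψ(x)|² dx.
Using ∫₀^∞ xⁿ e^(−αx) dx = n!/αⁿ⁺¹, the ratio of the moment integral to the normalization integral gives ⟨x²⟩ = d^2/2.
Putting d = 4.98 gives 12.40.

⟨x^2⟩ ≈ 12.4 nm^2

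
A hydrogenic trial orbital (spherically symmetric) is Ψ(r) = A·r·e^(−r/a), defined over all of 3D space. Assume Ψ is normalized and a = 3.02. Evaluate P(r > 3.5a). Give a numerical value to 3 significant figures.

Integrate the radial probability density 4πr²|Ψ|² over r > 3.5a.
Normalization gives A² = 1/(3·π·a^5).
Let u = r/a; then A², 4π and the length scale all cancel, so P = ∫_{3.5}^{∞} u^4·e^(-2·u) du ÷ ∫_{0}^{∞} u^4·e^(-2·u) du.
An antiderivative of u^4·e^(-2·u) is -(u^4/2 + u^3 + 3·u^2/2 + 3·u/2 + 3/4)·e^(-2·u); evaluating from 3.5 to ∞ gives 4553·e^(-7)/32, while the full integral is 3/4.
The region integral divided by the full integral gives P = 0.1730.

P ≈ 0.173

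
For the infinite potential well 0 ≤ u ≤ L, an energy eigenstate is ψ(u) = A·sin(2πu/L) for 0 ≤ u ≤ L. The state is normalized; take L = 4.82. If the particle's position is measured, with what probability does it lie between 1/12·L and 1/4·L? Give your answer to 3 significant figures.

P ≈ 0.236

P = ∫_{1/12·L}^{1/4·L} |ψ(u)|² du.
The normalization integral ∫|ψ|²du over the whole domain equals L/2·A², and A² cancels in the ratio.
Let t = u/L; then A² and the length scale cancel, so P = ∫_{1/12}^{1/4} sin(2·π·t)^2 dt ÷ ∫_{0}^{1} sin(2·π·t)^2 dt.
With ∫ sin(2·π·t)^2 dt = t/2 - sin(4·π·t)/(8·π) + C, the region integral is √(3)/(16·π) + 1/12 and the full one is 1/2.
The result is P = (√(3)/8 + π/6)/π.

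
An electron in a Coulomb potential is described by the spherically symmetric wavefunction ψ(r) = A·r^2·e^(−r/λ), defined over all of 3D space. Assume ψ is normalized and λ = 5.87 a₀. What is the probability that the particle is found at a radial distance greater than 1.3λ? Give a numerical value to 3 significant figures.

P ≈ 0.983

With dV = 4πr²dr, the probability is ∫|ψ|² dV over r > 1.3λ.
Normalization gives A² = 1/(45·π·λ^7/2).
Substituting u = r/λ, A², 4π and the length scale all cancel in the ratio: P = ∫_{1.3}^{∞} u^6·e^(-2·u) du / ∫_{0}^{∞} u^6·e^(-2·u) du.
Using ∫ u^6·e^(-2·u) du = -(4·u^6 + 12·u^5 + 30·u^4 + 60·u^3 + 90·u^2 + 90·u + 45)·e^(-2·u)/8, the numerator is ≈ 5.5284 and the denominator is 45/8.
This evaluates to P = 0.9828.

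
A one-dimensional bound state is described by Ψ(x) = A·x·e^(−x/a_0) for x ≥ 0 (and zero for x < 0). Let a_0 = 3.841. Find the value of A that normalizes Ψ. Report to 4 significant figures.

A ≈ 0.2657

Require ∫ |Ψ|² dx = 1 over the whole domain.
Carrying out the integral gives A² · a_0^3/4.
Hence A² = 1/[a_0^3/4].
With a_0 = 3.841: A² = 0.070587 and A = 0.26568.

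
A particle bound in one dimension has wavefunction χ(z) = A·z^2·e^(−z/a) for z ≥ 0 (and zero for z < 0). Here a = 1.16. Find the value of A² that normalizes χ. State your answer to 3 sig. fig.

The normalization condition is ∫|χ|² dz = 1 from 0 to ∞.
Recall ∫₀^∞ z^m e^(−z/β) dz = m!·β^(m+1), ∫|χ|² dz = A²·(3·a^5/4).
So A² = (3·a^5/4)^(−1).
Plugging in a = 1.16 yields A = 0.7968.

A^2 ≈ 0.635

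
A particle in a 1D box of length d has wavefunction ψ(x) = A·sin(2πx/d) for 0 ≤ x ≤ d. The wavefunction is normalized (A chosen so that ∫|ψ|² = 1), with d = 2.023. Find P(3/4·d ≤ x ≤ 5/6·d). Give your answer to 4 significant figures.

P ≈ 0.1522

The probability is P = ∫ |ψ|² dx over [3/4·d, 5/6·d].
Since A² = 1/(d/2), this is the region integral divided by the full normalization integral.
Let u = x/d; then A² and the length scale cancel, so P = ∫_{3/4}^{5/6} sin(2·π·u)^2 du ÷ ∫_{0}^{1} sin(2·π·u)^2 du.
With ∫ sin(2·π·u)^2 du = u/2 - sin(4·π·u)/(8·π) + C, the region integral is √(3)/(16·π) + 1/24 and the full one is 1/2.
Taking the ratio, P = (√(3)/8 + π/12)/π.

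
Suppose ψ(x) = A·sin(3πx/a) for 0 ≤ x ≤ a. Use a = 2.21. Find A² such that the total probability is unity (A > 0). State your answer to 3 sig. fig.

A^2 ≈ 0.905

Require ∫ |ψ|² dx = 1 over the whole domain.
With ∫₀^a sin²(nπx/a) dx = a/2, carrying out the integral gives A² · a/2.
Hence A² = 1/[a/2].
With a = 2.21: A² = 0.9050 and A = 0.9513.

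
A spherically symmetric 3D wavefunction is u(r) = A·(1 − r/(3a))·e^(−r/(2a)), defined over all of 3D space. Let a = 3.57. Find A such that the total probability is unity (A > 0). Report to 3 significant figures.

A ≈ 0.0512

Require ∫ |u|² 4πr² dr = 1 over the whole domain.
(Spherical symmetry: dV = 4πr² dr.)
Recall ∫₀^∞ r^m e^(−r/β) dr = m!·β^(m+1), ∫|u|² 4πr² dr = A²·(8·π·a^3/3).
Hence A² = 1/[8·π·a^3/3].
Substituting a = 3.57 gives A² = 0.002623, so A = 0.05122.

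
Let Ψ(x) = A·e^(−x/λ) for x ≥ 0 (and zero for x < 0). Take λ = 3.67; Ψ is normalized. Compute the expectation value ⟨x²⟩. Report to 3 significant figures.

The expectation value is the |Ψ|²-weighted average of x^2: ∫ x^2|Ψ|² dx.
The ratio of the moment integral to the normalization integral gives ⟨x²⟩ = λ^2/2.
Putting λ = 3.67 gives 6.734.

⟨x^2⟩ ≈ 6.73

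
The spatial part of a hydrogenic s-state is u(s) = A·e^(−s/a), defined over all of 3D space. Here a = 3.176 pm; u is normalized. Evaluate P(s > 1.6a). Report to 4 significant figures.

Integrate the radial probability density 4πs²|u|² over s > 1.6a.
The full normalization integral is A²·[π·a^3] = 1, fixing A².
In terms of t = s/a (A², 4π and the length scale all cancel between numerator and denominator), P = [∫_{1.6}^{∞} t^2·e^(-2·t) dt] / [∫_{0}^{∞} t^2·e^(-2·t) dt].
An antiderivative of t^2·e^(-2·t) is -(2·t^2 + 2·t + 1)·e^(-2·t)/4; evaluating from 1.6 to ∞ gives 233·e^(-16/5)/100, while the full integral is 1/4.
This evaluates to P = 0.37990.

P ≈ 0.3799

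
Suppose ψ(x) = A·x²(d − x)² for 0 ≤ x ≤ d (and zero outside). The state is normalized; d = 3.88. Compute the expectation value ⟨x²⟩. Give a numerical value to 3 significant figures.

⟨x^2⟩ ≈ 4.11

The expectation value is the |ψ|²-weighted average of x^2: ∫ x^2|ψ|² dx.
The ratio of the moment integral to the normalization integral gives ⟨x²⟩ = 3·d^2/11.
With d = 3.88, ⟨x^2⟩ = 4.106.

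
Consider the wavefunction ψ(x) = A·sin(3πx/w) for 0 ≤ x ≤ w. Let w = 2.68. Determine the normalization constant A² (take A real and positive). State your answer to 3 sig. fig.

A^2 ≈ 0.746

Normalization requires ∫|ψ|² dx = 1, integrated from 0 to w.
With ∫₀^w sin²(nπx/w) dx = w/2, the integral (without the A² prefactor) comes out to w/2.
Hence A² = 1/[w/2].
With w = 2.68: A² = 0.7463 and A = 0.8639.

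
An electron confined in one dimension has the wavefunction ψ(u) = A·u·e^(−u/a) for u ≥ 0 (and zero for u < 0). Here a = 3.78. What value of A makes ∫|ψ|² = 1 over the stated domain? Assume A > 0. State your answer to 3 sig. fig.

We need A² ∫|f|² du = 1, taking the integral from 0 to ∞.
Using ∫₀^∞ uⁿ e^(−αu) du = n!/αⁿ⁺¹, carrying out the integral gives A² · a^3/4.
With a = 3.78: A² = 0.07406 and A = 0.2721.

A ≈ 0.272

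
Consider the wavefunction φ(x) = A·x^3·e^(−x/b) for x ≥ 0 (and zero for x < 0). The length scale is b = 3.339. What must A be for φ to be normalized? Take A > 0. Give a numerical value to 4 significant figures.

We need A² ∫|f|² dx = 1, taking the integral from 0 to ∞.
Recall ∫₀^∞ x^m e^(−x/β) dx = m!·β^(m+1), ∫|φ|² dx = A²·(45·b^7/8).
So A² = (45·b^7/8)^(−1).
Substituting b = 3.339 gives A² = 0.000038420, so A = 0.0061984.

A ≈ 0.006198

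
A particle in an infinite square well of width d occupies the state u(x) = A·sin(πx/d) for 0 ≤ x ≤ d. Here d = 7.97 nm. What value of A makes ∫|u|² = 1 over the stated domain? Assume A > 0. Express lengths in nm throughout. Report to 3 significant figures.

The normalization condition is ∫|u|² dx = 1 from 0 to d.
With ∫₀^d sin²(nπx/d) dx = d/2, carrying out the integral gives A² · d/2.
Setting this equal to 1 gives A² = 1/(d/2).
Plugging in d = 7.97 yields A = 0.5009.

A ≈ 0.501 nm^(-1/2)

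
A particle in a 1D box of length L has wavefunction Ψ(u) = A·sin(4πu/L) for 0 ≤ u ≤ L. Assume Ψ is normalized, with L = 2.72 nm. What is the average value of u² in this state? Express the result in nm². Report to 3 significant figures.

⟨u^2⟩ ≈ 2.44 nm^2

⟨u²⟩ = ∫ u^2 |Ψ|² du over the full domain.
Since the A² factors cancel between numerator and denominator, ⟨u²⟩ = -L^2/(32·π^2) + L^2/3.
Putting L = 2.72 gives 2.443.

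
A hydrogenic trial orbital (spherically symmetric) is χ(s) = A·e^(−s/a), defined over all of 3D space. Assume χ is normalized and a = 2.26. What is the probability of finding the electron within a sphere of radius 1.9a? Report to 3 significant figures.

With dV = 4πs²ds, the probability is ∫|χ|² dV over s ≤ 1.9a.
Normalization gives A² = 1/(π·a^3).
Let u = s/a; then A², 4π and the length scale all cancel, so P = ∫_{0}^{1.9} u^2·e^(-2·u) du ÷ ∫_{0}^{∞} u^2·e^(-2·u) du.
An antiderivative of u^2·e^(-2·u) is -(2·u^2 + 2·u + 1)·e^(-2·u)/4; evaluating from 0 to 1.9 gives 1/4 - 601·e^(-19/5)/200, while the full integral is 1/4.
The region integral divided by the full integral gives P = 0.7311.

P ≈ 0.731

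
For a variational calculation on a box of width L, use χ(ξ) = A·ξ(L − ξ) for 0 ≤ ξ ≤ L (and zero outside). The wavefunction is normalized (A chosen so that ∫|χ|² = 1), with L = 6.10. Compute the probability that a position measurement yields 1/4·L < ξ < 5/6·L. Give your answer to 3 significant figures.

|χ|² is the probability density, so P = ∫_{1/4·L}^{5/6·L} |χ|² dξ.
With A² fixed by ∫|χ|² = 1, i.e. A² = (L^5/30)^(−1), substitute and integrate.
In terms of u = ξ/L (A² and the length scale cancel between numerator and denominator), P = [∫_{1/4}^{5/6} u^2·(1 - u)^2 du] / [∫_{0}^{1} u^2·(1 - u)^2 du].
Using ∫ u^2·(1 - u)^2 du = u^3·(6·u^2 - 15·u + 10)/30, the numerator is ≈ 0.028700 and the denominator is 1/30.
Taking the ratio, P = 0.8610.

P ≈ 0.861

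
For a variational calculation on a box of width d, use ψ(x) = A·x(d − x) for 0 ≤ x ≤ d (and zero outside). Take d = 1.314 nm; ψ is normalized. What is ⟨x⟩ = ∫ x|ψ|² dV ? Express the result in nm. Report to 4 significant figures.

By definition ⟨x⟩ = ∫ x |ψ(x)|² dx.
Expanding the polynomial and integrating term by term, the ratio of the moment integral to the normalization integral gives ⟨x⟩ = d/2.
Putting d = 1.314 gives 0.65700.

⟨x⟩ ≈ 0.6570 nm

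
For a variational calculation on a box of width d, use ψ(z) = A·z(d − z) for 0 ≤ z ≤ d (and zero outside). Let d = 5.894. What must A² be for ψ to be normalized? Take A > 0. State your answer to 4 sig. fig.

We need A² ∫|f|² dz = 1, taking the integral from 0 to d.
Expanding the polynomial and integrating term by term, carrying out the integral gives A² · d^5/30.
Plugging in d = 5.894 yields A = 0.064943.

A^2 ≈ 0.004218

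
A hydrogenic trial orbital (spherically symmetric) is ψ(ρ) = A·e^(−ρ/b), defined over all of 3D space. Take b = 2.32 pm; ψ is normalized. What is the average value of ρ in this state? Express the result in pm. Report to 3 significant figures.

⟨ρ⟩ = ∫ ρ |ψ|² 4πρ² dρ over the full domain.
Using ∫₀^∞ ρⁿ e^(−αρ) dρ = n!/αⁿ⁺¹, the ratio of the moment integral to the normalization integral gives ⟨ρ⟩ = 3·b/2.
Putting b = 2.32 gives 3.480.

⟨ρ⟩ ≈ 3.48 pm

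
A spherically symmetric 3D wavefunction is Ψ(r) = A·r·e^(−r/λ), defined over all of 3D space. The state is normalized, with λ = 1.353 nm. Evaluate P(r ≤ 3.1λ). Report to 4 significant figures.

With dV = 4πr²dr, the probability is ∫|Ψ|² dV over r ≤ 3.1λ.
Normalization gives A² = 1/(3·π·λ^5).
Let u = r/λ; then A², 4π and the length scale all cancel, so P = ∫_{0}^{3.1} u^4·e^(-2·u) du ÷ ∫_{0}^{∞} u^4·e^(-2·u) du.
With ∫ u^4·e^(-2·u) du = -(u^4/2 + u^3 + 3·u^2/2 + 3·u/2 + 3/4)·e^(-2·u) + C, the region integral is ≈ 0.555617 and the full one is 3/4.
This evaluates to P = 0.74082.

P ≈ 0.7408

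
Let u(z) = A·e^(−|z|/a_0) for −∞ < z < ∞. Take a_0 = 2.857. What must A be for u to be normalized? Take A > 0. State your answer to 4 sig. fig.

A ≈ 0.5916

The normalization condition is ∫|u|² dz = 1 from −∞ to ∞.
With ∫₀^∞ z^0 e^(−αz) dz = 0!/α^1, ∫|u|² dz = A²·(a_0).
Plugging in a_0 = 2.857 yields A = 0.59162.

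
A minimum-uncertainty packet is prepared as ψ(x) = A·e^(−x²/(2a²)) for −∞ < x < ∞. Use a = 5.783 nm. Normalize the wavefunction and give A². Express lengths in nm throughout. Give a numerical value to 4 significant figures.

A^2 ≈ 0.09756 nm^(-1)

The normalization condition is ∫|ψ|² dx = 1 from −∞ to ∞.
With ∫_{−∞}^{∞} x^(2m) e^(−αx²) dx = (2m−1)!!·√π / (2^m α^(m+1/2)), carrying out the integral gives A² · √(π)·a.
Hence A² = 1/[√(π)·a].
Substituting a = 5.783 gives A² = 0.097560, so A = 0.31235.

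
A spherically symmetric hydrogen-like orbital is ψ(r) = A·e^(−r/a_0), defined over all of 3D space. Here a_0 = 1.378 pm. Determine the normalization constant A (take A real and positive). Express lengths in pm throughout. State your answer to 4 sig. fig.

A ≈ 0.3488 pm^(-3/2)

Require ∫ |ψ|² 4πr² dr = 1 over the whole domain.
∫|ψ|² 4πr² dr = A²·(π·a_0^3).
Setting this equal to 1 gives A² = 1/(π·a_0^3).
Plugging in a_0 = 1.378 yields A = 0.34878.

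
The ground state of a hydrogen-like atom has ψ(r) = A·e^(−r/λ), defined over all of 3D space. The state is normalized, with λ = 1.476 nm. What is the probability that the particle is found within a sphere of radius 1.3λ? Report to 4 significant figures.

P ≈ 0.4816

P = ∫ |ψ|² 4πr² dr over r ≤ 1.3λ.
Normalization gives A² = 1/(π·λ^3).
In terms of u = r/λ (A², 4π and the length scale all cancel between numerator and denominator), P = [∫_{0}^{1.3} u^2·e^(-2·u) du] / [∫_{0}^{∞} u^2·e^(-2·u) du].
Using ∫ u^2·e^(-2·u) du = -(2·u^2 + 2·u + 1)·e^(-2·u)/4, the numerator is 1/4 - 349·e^(-13/5)/200 and the denominator is 1/4.
The region integral divided by the full integral gives P = 0.48157.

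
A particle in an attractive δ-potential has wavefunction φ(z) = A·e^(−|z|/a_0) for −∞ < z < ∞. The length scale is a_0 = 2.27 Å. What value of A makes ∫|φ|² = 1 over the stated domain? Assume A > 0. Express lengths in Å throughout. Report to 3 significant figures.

We need A² ∫|f|² dz = 1, taking the integral from −∞ to ∞.
Recall ∫₀^∞ z^m e^(−z/β) dz = m!·β^(m+1), the integral (without the A² prefactor) comes out to a_0.
Plugging in a_0 = 2.27 yields A = 0.6637.

A ≈ 0.664 Å^(-1/2)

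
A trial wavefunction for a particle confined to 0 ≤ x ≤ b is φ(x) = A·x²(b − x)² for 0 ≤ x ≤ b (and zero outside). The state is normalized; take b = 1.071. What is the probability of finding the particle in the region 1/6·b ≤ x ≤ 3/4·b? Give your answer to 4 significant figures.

The probability is P = ∫ |φ|² dx over [1/6·b, 3/4·b].
The normalization integral ∫|φ|²dx over the whole domain equals b^9/630·A², and A² cancels in the ratio.
Let u = x/b; then A² and the length scale cancel, so P = ∫_{1/6}^{3/4} u^4·(1 - u)^4 du ÷ ∫_{0}^{1} u^4·(1 - u)^4 du.
With ∫ u^4·(1 - u)^4 du = u^5·(70·u^4 - 315·u^3 + 540·u^2 - 420·u + 126)/630 + C, the region integral is ≈ 0.00149543 and the full one is 1/630.
This works out to P = 0.94212.

P ≈ 0.9421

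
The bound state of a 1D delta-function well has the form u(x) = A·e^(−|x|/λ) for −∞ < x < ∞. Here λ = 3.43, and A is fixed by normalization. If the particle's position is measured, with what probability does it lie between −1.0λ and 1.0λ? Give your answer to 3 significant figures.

The probability is P = ∫ |u|² dx over [−1.0λ, 1.0λ].
With A² fixed by ∫|u|² = 1, i.e. A² = (λ)^(−1), substitute and integrate.
Both integrals are even about x = 0, so only the x ≥ 0 halves are needed (the factors of 2 cancel). Let t = x/λ; then A² and the length scale cancel, so P = ∫_{0}^{1.0} e^(-2·t) dt ÷ ∫_{0}^{∞} e^(-2·t) dt.
An antiderivative of e^(-2·t) is -e^(-2·t)/2; evaluating from 0 to 1.0 gives 1/2 - e^(-2)/2, while the full integral is 1/2.
Evaluating gives P = 0.8647.

P ≈ 0.865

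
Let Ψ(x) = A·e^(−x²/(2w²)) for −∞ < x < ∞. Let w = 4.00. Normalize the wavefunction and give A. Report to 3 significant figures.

A ≈ 0.376

Normalization requires ∫|Ψ|² dx = 1, integrated from −∞ to ∞.
With ∫_{−∞}^{∞} x^(2m) e^(−αx²) dx = (2m−1)!!·√π / (2^m α^(m+1/2)), the integral (without the A² prefactor) comes out to √(π)·w.
With w = 4.00: A² = 0.1410 and A = 0.3756.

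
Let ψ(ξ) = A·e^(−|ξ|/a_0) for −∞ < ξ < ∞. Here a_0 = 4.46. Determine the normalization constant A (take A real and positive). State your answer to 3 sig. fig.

Normalization requires ∫|ψ|² dξ = 1, integrated from −∞ to ∞.
The integral (without the A² prefactor) comes out to a_0.
Hence A² = 1/[a_0].
With a_0 = 4.46: A² = 0.2242 and A = 0.4735.

A ≈ 0.474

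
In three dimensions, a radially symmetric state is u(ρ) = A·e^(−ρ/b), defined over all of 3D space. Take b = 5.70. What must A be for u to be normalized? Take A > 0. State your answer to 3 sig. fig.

A ≈ 0.0415

We need A² ∫|f|² 4πρ² dρ = 1, taking the integral from 0 to ∞.
(Spherical symmetry: dV = 4πρ² dρ.)
With ∫₀^∞ ρ^2 e^(−αρ) dρ = 2!/α^3, the integral (without the A² prefactor) comes out to π·b^3.
Plugging in b = 5.70 yields A = 0.04146.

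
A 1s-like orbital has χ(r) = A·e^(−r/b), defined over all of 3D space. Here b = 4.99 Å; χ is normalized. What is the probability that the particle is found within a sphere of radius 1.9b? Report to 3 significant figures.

P = ∫ |χ|² 4πr² dr over r ≤ 1.9b.
The full normalization integral is A²·[π·b^3] = 1, fixing A².
Let u = r/b; then A², 4π and the length scale all cancel, so P = ∫_{0}^{1.9} u^2·e^(-2·u) du ÷ ∫_{0}^{∞} u^2·e^(-2·u) du.
An antiderivative of u^2·e^(-2·u) is -(2·u^2 + 2·u + 1)·e^(-2·u)/4; evaluating from 0 to 1.9 gives 1/4 - 601·e^(-19/5)/200, while the full integral is 1/4.
The region integral divided by the full integral gives P = 0.7311.

P ≈ 0.731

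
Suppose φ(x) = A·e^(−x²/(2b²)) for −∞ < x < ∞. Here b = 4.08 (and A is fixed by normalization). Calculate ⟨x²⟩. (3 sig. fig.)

⟨x^2⟩ ≈ 8.32

The expectation value is the |φ|²-weighted average of x^2: ∫ x^2|φ|² dx.
Since the A² factors cancel between numerator and denominator, ⟨x²⟩ = b^2/2.
Putting b = 4.08 gives 8.323.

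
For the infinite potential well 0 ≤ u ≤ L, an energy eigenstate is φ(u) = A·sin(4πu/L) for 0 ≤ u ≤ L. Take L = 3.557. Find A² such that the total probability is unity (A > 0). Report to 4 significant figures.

The normalization condition is ∫|φ|² du = 1 from 0 to L.
With ∫₀^L sin²(nπu/L) du = L/2, carrying out the integral gives A² · L/2.
Hence A² = 1/[L/2].
Substituting L = 3.557 gives A² = 0.56227, so A = 0.74985.

A^2 ≈ 0.5623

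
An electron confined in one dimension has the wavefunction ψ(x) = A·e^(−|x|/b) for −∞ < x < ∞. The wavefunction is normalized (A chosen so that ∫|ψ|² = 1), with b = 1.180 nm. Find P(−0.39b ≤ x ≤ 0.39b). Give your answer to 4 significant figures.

The probability is P = ∫ |ψ|² dx over [−0.39b, 0.39b].
With A² fixed by ∫|ψ|² = 1, i.e. A² = (b)^(−1), substitute and integrate.
By symmetry take twice the x ≥ 0 contribution in numerator and denominator; the 2's cancel. In terms of u = x/b (A² and the length scale cancel between numerator and denominator), P = [∫_{0}^{0.39} e^(-2·u) du] / [∫_{0}^{∞} e^(-2·u) du].
Using ∫ e^(-2·u) du = -e^(-2·u)/2, the numerator is 1/2 - e^(-39/50)/2 and the denominator is 1/2.
The result is P = 0.54159.

P ≈ 0.5416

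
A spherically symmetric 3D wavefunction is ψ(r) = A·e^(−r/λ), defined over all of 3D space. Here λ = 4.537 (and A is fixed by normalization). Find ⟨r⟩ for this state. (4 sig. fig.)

⟨r⟩ = ∫ r |ψ|² 4πr² dr over the full domain.
Evaluating both integrals, ⟨r⟩ = 3·λ/2.
Putting λ = 4.537 gives 6.8055.

⟨r⟩ ≈ 6.806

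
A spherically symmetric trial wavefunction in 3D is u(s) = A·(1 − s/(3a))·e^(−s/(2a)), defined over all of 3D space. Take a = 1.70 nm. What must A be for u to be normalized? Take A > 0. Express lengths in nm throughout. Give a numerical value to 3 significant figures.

A ≈ 0.156 nm^(-3/2)

We need A² ∫|f|² 4πs² ds = 1, taking the integral from 0 to ∞.
With u = A·(1 − s/(3a))·e^(−s/(2a)), the integral evaluates to A²·[8·π·a^3/3].
So A² = (8·π·a^3/3)^(−1).
With a = 1.70: A² = 0.02430 and A = 0.1559.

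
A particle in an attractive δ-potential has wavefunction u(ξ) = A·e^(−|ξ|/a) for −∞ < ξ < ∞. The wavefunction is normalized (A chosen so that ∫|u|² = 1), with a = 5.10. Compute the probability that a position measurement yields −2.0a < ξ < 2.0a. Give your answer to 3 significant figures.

P ≈ 0.982

|u|² is the probability density, so P = ∫_{−2.0a}^{2.0a} |u|² dξ.
With A² fixed by ∫|u|² = 1, i.e. A² = (a)^(−1), substitute and integrate.
Both integrals are even about ξ = 0, so only the ξ ≥ 0 halves are needed (the factors of 2 cancel). Substituting t = ξ/a, A² and the length scale cancel in the ratio: P = ∫_{0}^{2.0} e^(-2·t) dt / ∫_{0}^{∞} e^(-2·t) dt.
Using ∫ e^(-2·t) dt = -e^(-2·t)/2, the numerator is 1/2 - e^(-4)/2 and the denominator is 1/2.
The result is P = 0.9817.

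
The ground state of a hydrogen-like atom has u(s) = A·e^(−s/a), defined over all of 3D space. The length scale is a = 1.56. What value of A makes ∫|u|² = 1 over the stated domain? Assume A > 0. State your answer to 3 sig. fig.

We need A² ∫|f|² 4πs² ds = 1, taking the integral from 0 to ∞.
In 3D with spherical symmetry the volume element is 4πs² ds.
∫|u|² 4πs² ds = A²·(π·a^3).
Setting this equal to 1 gives A² = 1/(π·a^3).
With a = 1.56: A² = 0.08384 and A = 0.2896.

A ≈ 0.290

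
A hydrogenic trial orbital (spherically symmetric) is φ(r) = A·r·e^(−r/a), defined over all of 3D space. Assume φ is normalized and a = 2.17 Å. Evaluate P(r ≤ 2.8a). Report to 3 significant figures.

P ≈ 0.658

With dV = 4πr²dr, the probability is ∫|φ|² dV over r ≤ 2.8a.
The full normalization integral is A²·[3·π·a^5] = 1, fixing A².
In terms of u = r/a (A², 4π and the length scale all cancel between numerator and denominator), P = [∫_{0}^{2.8} u^4·e^(-2·u) du] / [∫_{0}^{∞} u^4·e^(-2·u) du].
With ∫ u^4·e^(-2·u) du = -(u^4/2 + u^3 + 3·u^2/2 + 3·u/2 + 3/4)·e^(-2·u) + C, the region integral is ≈ 0.49339 and the full one is 3/4.
Taking the ratio yields P = 0.6578.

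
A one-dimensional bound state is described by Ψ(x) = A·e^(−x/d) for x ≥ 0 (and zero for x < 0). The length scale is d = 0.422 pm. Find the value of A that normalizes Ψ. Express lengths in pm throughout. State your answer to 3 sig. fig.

The normalization condition is ∫|Ψ|² dx = 1 from 0 to ∞.
Recall ∫₀^∞ x^m e^(−x/β) dx = m!·β^(m+1), with Ψ = A·e^(−x/d), the integral evaluates to A²·[d/2].
With d = 0.422: A² = 4.739 and A = 2.177.

A ≈ 2.18 pm^(-1/2)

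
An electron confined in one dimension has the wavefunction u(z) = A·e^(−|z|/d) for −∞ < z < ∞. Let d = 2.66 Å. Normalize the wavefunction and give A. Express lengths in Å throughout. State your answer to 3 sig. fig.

A ≈ 0.613 Å^(-1/2)

The normalization condition is ∫|u|² dz = 1 from −∞ to ∞.
The integral (without the A² prefactor) comes out to d.
Plugging in d = 2.66 yields A = 0.6131.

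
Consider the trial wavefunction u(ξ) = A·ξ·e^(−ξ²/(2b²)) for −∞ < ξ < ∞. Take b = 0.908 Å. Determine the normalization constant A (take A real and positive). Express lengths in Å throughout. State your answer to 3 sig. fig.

A ≈ 1.23 Å^(-3/2)

We need A² ∫|f|² dξ = 1, taking the integral from −∞ to ∞.
Using the Gaussian integral ∫_{−∞}^{∞} e^(−αξ²) dξ = √(π/α), carrying out the integral gives A² · √(π)·b^3/2.
Setting this equal to 1 gives A² = 1/(√(π)·b^3/2).
With b = 0.908: A² = 1.507 and A = 1.228.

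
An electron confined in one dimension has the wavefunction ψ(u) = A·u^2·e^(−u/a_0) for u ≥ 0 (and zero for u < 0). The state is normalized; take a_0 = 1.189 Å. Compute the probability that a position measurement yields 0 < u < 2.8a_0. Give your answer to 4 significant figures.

P ≈ 0.6578

P = ∫_{0}^{2.8a_0} |ψ(u)|² du.
The normalization integral ∫|ψ|²du over the whole domain equals 3·a_0^5/4·A², and A² cancels in the ratio.
Let t = u/a_0; then A² and the length scale cancel, so P = ∫_{0}^{2.8} t^4·e^(-2·t) dt ÷ ∫_{0}^{∞} t^4·e^(-2·t) dt.
An antiderivative of t^4·e^(-2·t) is -(t^4/2 + t^3 + 3·t^2/2 + 3·t/2 + 3/4)·e^(-2·t); evaluating from 0 to 2.8 gives ≈ 0.493387, while the full integral is 3/4.
Taking the ratio, P = 0.65785.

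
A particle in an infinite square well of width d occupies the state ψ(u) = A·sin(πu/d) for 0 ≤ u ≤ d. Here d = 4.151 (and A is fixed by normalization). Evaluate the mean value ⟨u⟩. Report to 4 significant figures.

⟨u⟩ ≈ 2.076

⟨u⟩ = ∫ u |ψ|² du over the full domain.
With ∫₀^d sin²(nπu/d) du = d/2, evaluating both integrals, ⟨u⟩ = d/2.
Putting d = 4.151 gives 2.0755.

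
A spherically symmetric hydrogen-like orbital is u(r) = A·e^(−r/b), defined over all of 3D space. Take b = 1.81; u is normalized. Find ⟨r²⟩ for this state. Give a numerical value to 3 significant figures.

⟨r^2⟩ ≈ 9.83

⟨r²⟩ = ∫ r^2 |u|² 4πr² dr over the full domain.
The ratio of the moment integral to the normalization integral gives ⟨r²⟩ = 3·b^2.
With b = 1.81, ⟨r^2⟩ = 9.828.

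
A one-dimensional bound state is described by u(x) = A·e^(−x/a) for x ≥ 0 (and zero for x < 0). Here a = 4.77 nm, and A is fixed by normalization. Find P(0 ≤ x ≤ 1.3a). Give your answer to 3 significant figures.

The probability is P = ∫ |u|² dx over [0, 1.3a].
Since A² = 1/(a/2), this is the region integral divided by the full normalization integral.
In terms of t = x/a (A² and the length scale cancel between numerator and denominator), P = [∫_{0}^{1.3} e^(-2·t) dt] / [∫_{0}^{∞} e^(-2·t) dt].
An antiderivative of e^(-2·t) is -e^(-2·t)/2; evaluating from 0 to 1.3 gives 1/2 - e^(-13/5)/2, while the full integral is 1/2.
Taking the ratio, P = 0.9257.

P ≈ 0.926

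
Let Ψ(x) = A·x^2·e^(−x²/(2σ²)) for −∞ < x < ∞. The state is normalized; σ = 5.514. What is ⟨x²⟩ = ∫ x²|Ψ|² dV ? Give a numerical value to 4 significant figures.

The expectation value is the |Ψ|²-weighted average of x^2: ∫ x^2|Ψ|² dx.
Using the Gaussian integral ∫_{−∞}^{∞} e^(−αx²) dx = √(π/α), the ratio of the moment integral to the normalization integral gives ⟨x²⟩ = 5·σ^2/2.
With σ = 5.514, ⟨x^2⟩ = 76.010.

⟨x^2⟩ ≈ 76.01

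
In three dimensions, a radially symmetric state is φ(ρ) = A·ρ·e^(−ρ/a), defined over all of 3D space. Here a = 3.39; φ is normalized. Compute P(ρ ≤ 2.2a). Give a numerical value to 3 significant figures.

Integrate the radial probability density 4πρ²|φ|² over ρ ≤ 2.2a.
The full normalization integral is A²·[3·π·a^5] = 1, fixing A².
Let u = ρ/a; then A², 4π and the length scale all cancel, so P = ∫_{0}^{2.2} u^4·e^(-2·u) du ÷ ∫_{0}^{∞} u^4·e^(-2·u) du.
With ∫ u^4·e^(-2·u) du = -(u^4/2 + u^3 + 3·u^2/2 + 3·u/2 + 3/4)·e^(-2·u) + C, the region integral is ≈ 0.33661 and the full one is 3/4.
This evaluates to P = 0.4488.

P ≈ 0.449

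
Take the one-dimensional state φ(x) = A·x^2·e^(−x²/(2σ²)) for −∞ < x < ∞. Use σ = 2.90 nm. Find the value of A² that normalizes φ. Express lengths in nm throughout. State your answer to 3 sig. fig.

The normalization condition is ∫|φ|² dx = 1 from −∞ to ∞.
Using the Gaussian integral ∫_{−∞}^{∞} e^(−αx²) dx = √(π/α), carrying out the integral gives A² · 3·√(π)·σ^5/4.
Hence A² = 1/[3·√(π)·σ^5/4].
With σ = 2.90: A² = 0.003668 and A = 0.06056.

A^2 ≈ 0.00367 nm^(-5)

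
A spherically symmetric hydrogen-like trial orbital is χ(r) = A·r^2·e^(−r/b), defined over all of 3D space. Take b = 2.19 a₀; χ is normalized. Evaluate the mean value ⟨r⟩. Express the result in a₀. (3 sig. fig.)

⟨r⟩ ≈ 7.67 a₀

By definition ⟨r⟩ = ∫ r |χ(r)|² 4πr² dr.
With ∫₀^∞ r^7 e^(−αr) dr = 7!/α^8, since the A² factors cancel between numerator and denominator, ⟨r⟩ = 7·b/2.
With b = 2.19, ⟨r⟩ = 7.665.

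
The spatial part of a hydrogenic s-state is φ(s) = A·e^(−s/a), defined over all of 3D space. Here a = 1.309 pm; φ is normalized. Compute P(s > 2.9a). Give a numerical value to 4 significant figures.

With dV = 4πs²ds, the probability is ∫|φ|² dV over s > 2.9a.
Normalization gives A² = 1/(π·a^3).
Substituting u = s/a, A², 4π and the length scale all cancel in the ratio: P = ∫_{2.9}^{∞} u^2·e^(-2·u) du / ∫_{0}^{∞} u^2·e^(-2·u) du.
An antiderivative of u^2·e^(-2·u) is -(2·u^2 + 2·u + 1)·e^(-2·u)/4; evaluating from 2.9 to ∞ gives 1181·e^(-29/5)/200, while the full integral is 1/4.
Taking the ratio yields P = 0.071511.

P ≈ 0.07151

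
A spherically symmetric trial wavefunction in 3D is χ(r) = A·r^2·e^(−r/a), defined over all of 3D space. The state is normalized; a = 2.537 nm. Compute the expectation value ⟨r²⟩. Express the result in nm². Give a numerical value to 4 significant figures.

By definition ⟨r²⟩ = ∫ r^2 |χ(r)|² 4πr² dr.
Using ∫₀^∞ rⁿ e^(−αr) dr = n!/αⁿ⁺¹, the ratio of the moment integral to the normalization integral gives ⟨r²⟩ = 14·a^2.
Putting a = 2.537 gives 90.109.

⟨r^2⟩ ≈ 90.11 nm^2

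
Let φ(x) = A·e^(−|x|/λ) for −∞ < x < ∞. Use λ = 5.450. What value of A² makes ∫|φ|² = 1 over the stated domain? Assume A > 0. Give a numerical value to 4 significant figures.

A^2 ≈ 0.1835

We need A² ∫|f|² dx = 1, taking the integral from −∞ to ∞.
Recall ∫₀^∞ x^m e^(−x/β) dx = m!·β^(m+1), carrying out the integral gives A² · λ.
Setting this equal to 1 gives A² = 1/(λ).
Plugging in λ = 5.450 yields A = 0.42835.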